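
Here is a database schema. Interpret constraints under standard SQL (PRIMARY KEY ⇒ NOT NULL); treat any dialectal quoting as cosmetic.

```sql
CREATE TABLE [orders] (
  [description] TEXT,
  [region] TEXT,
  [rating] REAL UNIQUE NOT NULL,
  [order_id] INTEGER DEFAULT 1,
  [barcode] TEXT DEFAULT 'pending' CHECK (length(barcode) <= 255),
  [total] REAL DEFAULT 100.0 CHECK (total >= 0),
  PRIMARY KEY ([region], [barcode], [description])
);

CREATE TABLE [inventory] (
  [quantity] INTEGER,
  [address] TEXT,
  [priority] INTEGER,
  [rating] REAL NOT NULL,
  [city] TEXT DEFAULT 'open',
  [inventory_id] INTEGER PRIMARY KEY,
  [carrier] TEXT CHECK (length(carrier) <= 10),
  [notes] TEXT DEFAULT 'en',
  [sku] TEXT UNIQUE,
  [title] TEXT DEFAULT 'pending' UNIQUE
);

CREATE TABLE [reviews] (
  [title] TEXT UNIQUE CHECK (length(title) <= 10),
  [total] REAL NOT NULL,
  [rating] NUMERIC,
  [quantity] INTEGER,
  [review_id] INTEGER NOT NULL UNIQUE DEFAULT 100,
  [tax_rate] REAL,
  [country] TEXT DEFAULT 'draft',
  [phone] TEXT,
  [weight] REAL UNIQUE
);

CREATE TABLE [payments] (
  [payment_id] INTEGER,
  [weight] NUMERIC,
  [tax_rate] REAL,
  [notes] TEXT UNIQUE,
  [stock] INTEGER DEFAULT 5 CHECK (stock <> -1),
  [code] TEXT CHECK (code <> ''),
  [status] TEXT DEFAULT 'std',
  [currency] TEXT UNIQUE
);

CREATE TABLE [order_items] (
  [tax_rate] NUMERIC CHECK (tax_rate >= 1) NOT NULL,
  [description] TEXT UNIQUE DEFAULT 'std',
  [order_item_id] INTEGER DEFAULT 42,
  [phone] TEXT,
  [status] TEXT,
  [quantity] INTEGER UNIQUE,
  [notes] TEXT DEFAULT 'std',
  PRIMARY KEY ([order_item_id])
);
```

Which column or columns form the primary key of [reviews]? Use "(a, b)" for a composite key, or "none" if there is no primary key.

none

No column is declared PRIMARY KEY inline, and there is no table-level PRIMARY KEY clause in reviews.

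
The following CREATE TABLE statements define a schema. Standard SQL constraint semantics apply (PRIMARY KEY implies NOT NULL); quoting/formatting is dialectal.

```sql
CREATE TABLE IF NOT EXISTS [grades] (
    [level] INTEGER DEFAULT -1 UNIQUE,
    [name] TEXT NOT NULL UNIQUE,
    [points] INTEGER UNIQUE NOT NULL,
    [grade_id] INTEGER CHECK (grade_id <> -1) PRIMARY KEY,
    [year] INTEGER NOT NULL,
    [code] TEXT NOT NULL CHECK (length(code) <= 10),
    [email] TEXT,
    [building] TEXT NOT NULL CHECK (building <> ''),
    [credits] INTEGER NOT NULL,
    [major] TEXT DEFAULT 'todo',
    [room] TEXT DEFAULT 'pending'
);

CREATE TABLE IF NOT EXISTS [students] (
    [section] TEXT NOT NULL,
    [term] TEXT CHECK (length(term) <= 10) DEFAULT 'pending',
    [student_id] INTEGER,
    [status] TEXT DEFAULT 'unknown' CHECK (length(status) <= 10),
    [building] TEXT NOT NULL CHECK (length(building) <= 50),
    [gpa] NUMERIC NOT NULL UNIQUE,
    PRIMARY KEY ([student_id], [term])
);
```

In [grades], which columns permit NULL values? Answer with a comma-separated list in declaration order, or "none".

level, email, major, room

- level: UNIQUE does not imply NOT NULL → nullable.
- name: declared NOT NULL → not nullable.
- points: declared NOT NULL → not nullable.
- grade_id: part of the PRIMARY KEY, which implies NOT NULL → not nullable.
- year: declared NOT NULL → not nullable.
- code: declared NOT NULL → not nullable.
- email: no NOT NULL constraint applies → nullable.
- building: declared NOT NULL → not nullable.
- credits: declared NOT NULL → not nullable.
- major: DEFAULT only fills an omitted column; an explicit NULL is still allowed → nullable.
- room: DEFAULT only fills an omitted column; an explicit NULL is still allowed → nullable.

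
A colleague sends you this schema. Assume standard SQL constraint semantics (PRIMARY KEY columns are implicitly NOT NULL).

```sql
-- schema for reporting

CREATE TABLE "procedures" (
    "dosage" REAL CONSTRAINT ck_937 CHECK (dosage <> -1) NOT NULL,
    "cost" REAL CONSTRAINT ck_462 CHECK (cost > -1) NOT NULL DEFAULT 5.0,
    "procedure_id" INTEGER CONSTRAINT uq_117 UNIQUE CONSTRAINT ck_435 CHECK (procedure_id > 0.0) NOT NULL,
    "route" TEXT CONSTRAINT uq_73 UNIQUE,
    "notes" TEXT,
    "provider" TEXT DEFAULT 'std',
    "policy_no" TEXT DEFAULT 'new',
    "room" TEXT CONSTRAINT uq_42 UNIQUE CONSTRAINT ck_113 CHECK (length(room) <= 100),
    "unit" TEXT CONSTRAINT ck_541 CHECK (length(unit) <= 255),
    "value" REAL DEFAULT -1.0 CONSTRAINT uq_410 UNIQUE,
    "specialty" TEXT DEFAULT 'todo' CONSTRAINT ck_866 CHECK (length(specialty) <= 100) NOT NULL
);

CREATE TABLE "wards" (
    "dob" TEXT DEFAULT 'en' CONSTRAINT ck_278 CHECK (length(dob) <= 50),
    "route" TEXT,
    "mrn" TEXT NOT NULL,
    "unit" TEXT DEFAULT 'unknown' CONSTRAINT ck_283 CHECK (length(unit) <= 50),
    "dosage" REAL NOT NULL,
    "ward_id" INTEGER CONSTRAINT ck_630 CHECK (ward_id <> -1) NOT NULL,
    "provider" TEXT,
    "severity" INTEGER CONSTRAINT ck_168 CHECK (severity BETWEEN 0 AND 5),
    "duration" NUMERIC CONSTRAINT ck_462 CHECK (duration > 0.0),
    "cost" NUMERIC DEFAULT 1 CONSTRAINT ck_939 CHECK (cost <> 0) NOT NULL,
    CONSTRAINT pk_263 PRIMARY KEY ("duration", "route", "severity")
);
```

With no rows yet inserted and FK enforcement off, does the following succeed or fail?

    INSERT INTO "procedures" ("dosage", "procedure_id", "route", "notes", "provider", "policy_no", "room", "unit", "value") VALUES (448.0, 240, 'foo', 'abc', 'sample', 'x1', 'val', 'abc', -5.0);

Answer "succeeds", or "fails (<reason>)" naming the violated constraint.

NOT NULL columns: cost defaults to 5.0; dosage is supplied; procedure_id is supplied; specialty defaults to 'todo'.
CHECK constraints: 448.0 satisfies (dosage <> -1); 240 satisfies (procedure_id > 0.0); 'val' satisfies (length(room) <= 100); 'abc' satisfies (length(unit) <= 255).
No constraint is violated.

succeeds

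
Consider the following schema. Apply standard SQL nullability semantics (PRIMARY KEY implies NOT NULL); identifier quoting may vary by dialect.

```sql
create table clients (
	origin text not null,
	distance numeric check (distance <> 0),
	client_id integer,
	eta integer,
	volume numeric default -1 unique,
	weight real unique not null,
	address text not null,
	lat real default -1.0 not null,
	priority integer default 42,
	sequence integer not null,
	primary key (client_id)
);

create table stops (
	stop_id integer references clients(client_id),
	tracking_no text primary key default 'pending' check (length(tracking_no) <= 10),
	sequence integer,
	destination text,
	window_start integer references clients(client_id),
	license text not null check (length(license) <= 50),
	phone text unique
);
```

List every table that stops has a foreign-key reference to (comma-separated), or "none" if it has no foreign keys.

clients

- stop_id REFERENCES clients(client_id).
- window_start REFERENCES clients(client_id).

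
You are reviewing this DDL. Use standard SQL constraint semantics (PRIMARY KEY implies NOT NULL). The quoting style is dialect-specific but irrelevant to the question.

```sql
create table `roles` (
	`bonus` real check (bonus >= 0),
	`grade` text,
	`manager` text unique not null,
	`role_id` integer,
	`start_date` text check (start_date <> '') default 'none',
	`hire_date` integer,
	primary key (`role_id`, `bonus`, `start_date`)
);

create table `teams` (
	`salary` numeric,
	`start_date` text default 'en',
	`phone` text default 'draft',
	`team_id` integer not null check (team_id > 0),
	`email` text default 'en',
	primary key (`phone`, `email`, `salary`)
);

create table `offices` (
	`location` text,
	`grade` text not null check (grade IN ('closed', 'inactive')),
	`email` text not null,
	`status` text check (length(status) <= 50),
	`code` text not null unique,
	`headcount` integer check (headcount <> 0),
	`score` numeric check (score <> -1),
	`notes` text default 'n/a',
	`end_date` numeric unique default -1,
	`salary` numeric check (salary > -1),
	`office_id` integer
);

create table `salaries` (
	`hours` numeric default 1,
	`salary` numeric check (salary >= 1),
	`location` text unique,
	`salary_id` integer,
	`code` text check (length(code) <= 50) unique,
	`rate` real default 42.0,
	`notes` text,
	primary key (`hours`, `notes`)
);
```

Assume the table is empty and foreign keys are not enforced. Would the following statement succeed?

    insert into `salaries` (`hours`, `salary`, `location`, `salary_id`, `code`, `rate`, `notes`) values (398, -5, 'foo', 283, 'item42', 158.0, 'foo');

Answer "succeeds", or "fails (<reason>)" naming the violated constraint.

The value -5 for salary violates CHECK (salary >= 1).

fails (CHECK on salary)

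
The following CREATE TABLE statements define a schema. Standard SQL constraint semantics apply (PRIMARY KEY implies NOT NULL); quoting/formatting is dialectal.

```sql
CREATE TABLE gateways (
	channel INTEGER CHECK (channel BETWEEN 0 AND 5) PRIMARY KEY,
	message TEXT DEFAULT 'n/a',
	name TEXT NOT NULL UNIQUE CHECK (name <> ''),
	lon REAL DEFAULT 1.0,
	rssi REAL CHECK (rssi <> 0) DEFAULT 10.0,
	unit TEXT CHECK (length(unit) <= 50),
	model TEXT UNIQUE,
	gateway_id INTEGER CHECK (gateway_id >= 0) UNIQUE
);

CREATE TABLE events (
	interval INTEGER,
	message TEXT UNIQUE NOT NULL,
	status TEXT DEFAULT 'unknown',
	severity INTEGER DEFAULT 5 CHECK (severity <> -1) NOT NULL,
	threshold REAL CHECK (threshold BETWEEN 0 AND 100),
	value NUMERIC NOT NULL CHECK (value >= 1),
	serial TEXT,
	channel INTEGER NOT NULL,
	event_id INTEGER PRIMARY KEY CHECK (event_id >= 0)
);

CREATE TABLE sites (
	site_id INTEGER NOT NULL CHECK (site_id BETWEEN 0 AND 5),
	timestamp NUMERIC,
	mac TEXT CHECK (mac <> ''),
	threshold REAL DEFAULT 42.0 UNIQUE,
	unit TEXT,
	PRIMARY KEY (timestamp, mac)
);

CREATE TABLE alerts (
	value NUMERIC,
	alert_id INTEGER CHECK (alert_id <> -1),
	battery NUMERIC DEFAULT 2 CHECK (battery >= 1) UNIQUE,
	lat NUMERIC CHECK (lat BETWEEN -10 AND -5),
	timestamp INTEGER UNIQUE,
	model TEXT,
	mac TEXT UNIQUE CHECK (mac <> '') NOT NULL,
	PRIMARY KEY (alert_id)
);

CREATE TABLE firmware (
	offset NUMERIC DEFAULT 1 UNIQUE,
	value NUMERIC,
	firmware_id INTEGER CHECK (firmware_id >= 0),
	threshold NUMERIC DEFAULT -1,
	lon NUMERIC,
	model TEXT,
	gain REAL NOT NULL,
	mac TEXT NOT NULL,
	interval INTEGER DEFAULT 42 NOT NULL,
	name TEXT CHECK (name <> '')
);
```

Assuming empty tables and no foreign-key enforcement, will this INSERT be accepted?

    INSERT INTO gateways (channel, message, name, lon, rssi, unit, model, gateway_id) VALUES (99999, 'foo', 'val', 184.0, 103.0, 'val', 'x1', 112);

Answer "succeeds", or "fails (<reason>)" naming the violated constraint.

fails (CHECK on channel)

The value 99999 for channel violates CHECK (channel BETWEEN 0 AND 5).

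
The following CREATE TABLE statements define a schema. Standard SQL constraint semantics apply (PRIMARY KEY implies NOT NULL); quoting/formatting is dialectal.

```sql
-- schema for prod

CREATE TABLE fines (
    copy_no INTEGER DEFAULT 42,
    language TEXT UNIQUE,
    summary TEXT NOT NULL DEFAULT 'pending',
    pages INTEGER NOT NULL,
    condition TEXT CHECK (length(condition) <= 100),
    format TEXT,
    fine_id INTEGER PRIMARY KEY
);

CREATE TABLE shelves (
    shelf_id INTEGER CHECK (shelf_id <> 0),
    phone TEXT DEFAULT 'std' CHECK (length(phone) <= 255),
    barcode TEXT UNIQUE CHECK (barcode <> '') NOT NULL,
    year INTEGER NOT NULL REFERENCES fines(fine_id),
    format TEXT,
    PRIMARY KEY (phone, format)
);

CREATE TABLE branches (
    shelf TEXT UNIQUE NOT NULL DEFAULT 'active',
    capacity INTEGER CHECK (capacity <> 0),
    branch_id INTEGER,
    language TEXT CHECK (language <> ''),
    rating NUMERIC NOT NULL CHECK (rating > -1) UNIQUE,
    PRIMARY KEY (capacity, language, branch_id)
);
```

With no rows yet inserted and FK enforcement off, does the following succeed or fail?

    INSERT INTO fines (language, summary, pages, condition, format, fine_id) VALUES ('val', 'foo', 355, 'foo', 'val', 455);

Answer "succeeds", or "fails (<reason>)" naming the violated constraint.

succeeds

NOT NULL columns: fine_id is supplied; pages is supplied; summary is supplied.
CHECK constraints: 'foo' satisfies (length(condition) <= 100).
No constraint is violated.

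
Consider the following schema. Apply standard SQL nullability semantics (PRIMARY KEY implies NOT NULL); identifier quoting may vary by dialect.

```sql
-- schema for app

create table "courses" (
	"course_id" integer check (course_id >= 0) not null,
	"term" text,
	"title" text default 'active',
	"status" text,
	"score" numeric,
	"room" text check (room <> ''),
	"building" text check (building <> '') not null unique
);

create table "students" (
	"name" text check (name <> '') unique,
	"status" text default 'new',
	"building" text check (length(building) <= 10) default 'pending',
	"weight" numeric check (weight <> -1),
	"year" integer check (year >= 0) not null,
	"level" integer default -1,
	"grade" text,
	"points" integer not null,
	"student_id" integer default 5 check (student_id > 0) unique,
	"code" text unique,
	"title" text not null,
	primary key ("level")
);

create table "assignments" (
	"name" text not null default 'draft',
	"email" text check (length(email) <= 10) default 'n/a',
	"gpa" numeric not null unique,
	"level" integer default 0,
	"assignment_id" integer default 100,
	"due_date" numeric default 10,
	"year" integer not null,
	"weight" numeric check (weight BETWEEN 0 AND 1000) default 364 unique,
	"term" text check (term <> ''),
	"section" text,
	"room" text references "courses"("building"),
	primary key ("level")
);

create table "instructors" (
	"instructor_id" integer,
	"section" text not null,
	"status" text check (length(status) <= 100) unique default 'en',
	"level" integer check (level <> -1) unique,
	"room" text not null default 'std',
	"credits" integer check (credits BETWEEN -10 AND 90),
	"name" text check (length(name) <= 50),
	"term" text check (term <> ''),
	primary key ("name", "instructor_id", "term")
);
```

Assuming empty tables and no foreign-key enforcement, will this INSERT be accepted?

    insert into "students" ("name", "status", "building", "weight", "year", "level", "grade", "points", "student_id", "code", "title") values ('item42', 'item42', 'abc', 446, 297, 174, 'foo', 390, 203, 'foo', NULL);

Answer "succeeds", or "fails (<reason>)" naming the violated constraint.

title is explicitly set to NULL, but title is declared NOT NULL.

fails (NOT NULL on title)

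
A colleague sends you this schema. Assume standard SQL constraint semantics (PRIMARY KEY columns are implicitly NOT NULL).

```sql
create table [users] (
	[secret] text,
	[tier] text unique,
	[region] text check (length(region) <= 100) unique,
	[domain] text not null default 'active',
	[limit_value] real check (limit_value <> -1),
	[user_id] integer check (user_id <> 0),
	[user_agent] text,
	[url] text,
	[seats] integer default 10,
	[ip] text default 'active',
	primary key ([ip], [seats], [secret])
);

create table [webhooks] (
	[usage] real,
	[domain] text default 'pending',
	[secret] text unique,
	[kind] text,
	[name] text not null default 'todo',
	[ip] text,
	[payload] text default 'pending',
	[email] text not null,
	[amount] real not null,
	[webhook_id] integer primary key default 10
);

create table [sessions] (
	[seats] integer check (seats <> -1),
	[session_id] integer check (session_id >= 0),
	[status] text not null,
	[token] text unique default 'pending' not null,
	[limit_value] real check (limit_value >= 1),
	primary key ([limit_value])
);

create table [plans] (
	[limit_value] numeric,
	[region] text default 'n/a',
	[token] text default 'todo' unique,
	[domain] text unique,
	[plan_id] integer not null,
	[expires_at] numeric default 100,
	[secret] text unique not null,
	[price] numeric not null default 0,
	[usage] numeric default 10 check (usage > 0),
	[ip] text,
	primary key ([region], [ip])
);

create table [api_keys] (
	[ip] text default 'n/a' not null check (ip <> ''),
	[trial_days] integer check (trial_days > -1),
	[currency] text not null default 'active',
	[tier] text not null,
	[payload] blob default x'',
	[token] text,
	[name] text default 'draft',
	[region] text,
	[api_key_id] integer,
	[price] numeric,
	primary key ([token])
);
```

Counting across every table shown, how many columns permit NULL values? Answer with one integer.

25

users: 6 nullable (tier, region, limit_value, user_id, user_agent, url — PK (ip, seats, secret) and explicit NOT NULL columns excluded).
webhooks: 6 nullable (usage, domain, secret, kind, ip, payload — PK (webhook_id) and explicit NOT NULL columns excluded).
sessions: 2 nullable (seats, session_id — PK (limit_value) and explicit NOT NULL columns excluded).
plans: 5 nullable (limit_value, token, domain, expires_at, usage — PK (region, ip) and explicit NOT NULL columns excluded).
api_keys: 6 nullable (trial_days, payload, name, region, api_key_id, price — PK (token) and explicit NOT NULL columns excluded).
Total: 6 + 6 + 2 + 5 + 6 = 25.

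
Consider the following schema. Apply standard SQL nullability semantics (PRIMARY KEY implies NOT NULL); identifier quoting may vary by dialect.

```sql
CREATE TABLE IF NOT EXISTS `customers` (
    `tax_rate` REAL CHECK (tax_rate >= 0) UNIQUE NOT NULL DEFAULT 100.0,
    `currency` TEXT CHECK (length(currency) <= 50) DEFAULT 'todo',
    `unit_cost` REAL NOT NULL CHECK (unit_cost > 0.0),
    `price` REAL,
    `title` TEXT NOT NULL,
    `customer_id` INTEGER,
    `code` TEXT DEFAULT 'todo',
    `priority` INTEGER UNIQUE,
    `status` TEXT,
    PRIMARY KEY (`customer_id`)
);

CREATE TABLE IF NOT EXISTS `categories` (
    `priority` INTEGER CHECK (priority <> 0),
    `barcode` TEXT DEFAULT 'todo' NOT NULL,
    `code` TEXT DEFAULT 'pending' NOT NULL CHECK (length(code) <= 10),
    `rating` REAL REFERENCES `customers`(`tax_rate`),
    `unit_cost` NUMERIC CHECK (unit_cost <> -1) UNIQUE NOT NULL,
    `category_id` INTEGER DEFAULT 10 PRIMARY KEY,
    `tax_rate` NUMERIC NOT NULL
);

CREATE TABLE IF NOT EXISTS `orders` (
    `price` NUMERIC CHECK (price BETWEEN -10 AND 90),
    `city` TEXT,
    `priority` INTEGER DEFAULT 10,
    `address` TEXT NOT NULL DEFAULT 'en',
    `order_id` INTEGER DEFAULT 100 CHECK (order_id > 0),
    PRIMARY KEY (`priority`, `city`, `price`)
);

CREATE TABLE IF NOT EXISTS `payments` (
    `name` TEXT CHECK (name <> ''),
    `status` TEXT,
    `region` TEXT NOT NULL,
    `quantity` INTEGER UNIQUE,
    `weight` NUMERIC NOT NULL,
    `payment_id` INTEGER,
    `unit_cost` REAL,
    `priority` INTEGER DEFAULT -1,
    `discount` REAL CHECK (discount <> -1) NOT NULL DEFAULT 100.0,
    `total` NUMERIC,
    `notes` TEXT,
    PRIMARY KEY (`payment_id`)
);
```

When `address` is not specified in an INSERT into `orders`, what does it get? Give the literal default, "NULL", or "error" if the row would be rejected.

'en'

address has an explicit DEFAULT 'en'.
When the column is omitted from an INSERT, that default is used.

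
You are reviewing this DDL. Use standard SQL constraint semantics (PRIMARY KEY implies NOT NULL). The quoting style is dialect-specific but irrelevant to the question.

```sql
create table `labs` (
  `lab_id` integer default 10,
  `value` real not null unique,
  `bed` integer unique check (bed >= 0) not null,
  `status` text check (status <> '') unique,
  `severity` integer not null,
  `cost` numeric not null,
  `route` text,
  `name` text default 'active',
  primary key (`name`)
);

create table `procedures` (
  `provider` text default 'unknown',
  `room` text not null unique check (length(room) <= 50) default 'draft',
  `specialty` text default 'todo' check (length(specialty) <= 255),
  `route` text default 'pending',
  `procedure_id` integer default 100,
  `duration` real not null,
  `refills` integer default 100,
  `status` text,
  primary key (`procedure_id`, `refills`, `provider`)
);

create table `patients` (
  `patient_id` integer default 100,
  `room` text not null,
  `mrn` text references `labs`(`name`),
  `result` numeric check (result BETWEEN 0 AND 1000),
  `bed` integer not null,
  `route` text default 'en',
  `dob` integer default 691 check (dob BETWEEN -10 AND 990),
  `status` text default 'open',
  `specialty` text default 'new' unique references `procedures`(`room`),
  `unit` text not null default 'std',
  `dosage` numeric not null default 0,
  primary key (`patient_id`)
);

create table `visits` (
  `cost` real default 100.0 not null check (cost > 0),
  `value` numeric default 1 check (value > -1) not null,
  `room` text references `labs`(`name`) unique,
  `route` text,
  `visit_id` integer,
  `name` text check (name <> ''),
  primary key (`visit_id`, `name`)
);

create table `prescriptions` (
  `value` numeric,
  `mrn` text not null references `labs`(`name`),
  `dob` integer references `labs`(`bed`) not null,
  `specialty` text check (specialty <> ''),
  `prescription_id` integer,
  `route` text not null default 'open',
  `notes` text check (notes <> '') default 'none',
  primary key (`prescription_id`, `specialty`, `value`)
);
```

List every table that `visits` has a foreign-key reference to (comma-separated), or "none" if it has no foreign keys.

labs

- room REFERENCES labs(name).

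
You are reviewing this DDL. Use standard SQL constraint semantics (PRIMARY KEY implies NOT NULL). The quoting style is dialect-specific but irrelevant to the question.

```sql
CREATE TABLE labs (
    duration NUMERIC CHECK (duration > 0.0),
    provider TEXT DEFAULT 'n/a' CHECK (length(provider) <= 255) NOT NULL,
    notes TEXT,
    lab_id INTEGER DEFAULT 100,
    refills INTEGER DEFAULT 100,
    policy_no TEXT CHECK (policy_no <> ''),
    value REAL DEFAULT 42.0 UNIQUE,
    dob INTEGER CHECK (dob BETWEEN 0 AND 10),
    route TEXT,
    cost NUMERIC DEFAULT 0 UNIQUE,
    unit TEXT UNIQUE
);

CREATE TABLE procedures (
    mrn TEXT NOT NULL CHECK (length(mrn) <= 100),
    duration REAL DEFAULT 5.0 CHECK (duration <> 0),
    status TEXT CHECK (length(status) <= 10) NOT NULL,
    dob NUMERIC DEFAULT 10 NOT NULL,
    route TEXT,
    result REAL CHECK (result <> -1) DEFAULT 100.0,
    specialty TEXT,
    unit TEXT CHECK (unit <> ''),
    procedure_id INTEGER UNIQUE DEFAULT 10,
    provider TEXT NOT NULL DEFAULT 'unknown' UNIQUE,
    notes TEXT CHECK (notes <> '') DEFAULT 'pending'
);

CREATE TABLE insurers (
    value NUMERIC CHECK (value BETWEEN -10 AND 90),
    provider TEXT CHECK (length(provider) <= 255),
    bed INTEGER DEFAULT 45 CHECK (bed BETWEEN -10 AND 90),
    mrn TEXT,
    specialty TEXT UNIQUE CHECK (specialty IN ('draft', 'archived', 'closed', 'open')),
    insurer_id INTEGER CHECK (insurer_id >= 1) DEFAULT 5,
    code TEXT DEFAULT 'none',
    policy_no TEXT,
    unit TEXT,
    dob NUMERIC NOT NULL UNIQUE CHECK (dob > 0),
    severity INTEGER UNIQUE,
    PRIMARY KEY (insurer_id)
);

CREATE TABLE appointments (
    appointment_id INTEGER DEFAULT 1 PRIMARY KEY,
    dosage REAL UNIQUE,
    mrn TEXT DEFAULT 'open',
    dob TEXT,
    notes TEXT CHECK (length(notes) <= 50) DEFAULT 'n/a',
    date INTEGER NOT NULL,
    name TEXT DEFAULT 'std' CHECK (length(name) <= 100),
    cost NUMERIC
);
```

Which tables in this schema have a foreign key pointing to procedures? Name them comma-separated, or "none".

No REFERENCES clause anywhere in the schema names procedures.

none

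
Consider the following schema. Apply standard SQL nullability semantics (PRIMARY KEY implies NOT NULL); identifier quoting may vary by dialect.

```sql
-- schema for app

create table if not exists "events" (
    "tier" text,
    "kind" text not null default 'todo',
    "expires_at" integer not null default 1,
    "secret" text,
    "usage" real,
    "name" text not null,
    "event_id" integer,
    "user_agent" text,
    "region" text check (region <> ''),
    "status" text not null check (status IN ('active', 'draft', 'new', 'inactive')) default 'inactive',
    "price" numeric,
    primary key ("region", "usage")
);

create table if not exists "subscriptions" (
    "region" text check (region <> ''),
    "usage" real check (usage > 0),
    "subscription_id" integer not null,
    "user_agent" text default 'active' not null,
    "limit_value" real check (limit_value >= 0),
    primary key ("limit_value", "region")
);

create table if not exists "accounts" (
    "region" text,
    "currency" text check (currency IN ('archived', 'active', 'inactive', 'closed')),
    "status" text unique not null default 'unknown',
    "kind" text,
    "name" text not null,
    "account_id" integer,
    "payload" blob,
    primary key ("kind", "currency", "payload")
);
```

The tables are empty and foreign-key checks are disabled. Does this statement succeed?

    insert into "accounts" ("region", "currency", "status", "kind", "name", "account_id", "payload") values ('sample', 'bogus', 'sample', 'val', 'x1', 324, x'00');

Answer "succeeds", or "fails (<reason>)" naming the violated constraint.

fails (CHECK on currency)

The value 'bogus' for currency violates CHECK (currency IN ('archived', 'active', 'inactive', 'closed')).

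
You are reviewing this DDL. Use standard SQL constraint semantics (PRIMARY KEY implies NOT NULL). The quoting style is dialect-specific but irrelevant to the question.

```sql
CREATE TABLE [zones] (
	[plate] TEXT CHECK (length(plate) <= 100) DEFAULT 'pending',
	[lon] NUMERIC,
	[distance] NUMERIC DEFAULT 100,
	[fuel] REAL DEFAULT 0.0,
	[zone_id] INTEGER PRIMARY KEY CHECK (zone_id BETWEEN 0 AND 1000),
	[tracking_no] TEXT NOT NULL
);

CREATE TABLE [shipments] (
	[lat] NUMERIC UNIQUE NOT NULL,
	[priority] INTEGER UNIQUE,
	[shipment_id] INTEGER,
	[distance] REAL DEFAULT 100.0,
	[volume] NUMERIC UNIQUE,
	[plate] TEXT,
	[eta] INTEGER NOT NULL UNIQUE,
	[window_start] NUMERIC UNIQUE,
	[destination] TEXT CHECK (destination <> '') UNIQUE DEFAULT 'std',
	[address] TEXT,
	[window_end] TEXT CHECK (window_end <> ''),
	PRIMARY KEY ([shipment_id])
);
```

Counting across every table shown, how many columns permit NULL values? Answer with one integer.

12

zones: 4 nullable (plate, lon, distance, fuel — PK (zone_id) and explicit NOT NULL columns excluded).
shipments: 8 nullable (priority, distance, volume, plate, window_start, destination, address, window_end — PK (shipment_id) and explicit NOT NULL columns excluded).
Total: 4 + 8 = 12.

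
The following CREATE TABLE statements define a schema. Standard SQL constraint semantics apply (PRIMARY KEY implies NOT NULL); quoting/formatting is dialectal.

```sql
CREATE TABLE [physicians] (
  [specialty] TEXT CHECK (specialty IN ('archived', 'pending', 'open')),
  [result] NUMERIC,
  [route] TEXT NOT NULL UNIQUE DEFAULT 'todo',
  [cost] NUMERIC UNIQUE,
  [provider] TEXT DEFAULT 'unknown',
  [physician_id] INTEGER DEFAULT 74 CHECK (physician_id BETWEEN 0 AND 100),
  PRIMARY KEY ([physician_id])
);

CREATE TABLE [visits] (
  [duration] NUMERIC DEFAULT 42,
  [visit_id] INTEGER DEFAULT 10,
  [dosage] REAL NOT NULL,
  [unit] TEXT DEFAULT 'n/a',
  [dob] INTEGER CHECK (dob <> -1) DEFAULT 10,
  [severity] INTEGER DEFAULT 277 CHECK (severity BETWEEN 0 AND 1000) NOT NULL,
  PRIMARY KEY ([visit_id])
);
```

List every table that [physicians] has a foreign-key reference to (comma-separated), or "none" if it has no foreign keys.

none

No column in physicians has a REFERENCES clause.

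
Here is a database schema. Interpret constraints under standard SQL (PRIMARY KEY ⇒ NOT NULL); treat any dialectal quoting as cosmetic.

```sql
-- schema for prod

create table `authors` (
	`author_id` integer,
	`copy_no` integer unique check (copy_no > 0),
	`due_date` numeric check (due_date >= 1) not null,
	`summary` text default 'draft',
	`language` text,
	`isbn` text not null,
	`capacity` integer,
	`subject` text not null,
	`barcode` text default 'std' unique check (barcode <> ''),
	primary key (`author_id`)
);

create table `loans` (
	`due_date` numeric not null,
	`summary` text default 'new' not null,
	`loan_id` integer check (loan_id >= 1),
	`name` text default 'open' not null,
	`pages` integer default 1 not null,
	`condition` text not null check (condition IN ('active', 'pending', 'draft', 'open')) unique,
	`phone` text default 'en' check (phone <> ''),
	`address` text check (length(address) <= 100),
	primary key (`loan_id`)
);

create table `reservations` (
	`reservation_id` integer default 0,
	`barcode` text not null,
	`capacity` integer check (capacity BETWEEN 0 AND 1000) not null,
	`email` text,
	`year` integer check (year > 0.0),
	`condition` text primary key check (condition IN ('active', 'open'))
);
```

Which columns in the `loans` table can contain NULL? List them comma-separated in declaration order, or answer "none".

phone, address

- due_date: declared NOT NULL → not nullable.
- summary: declared NOT NULL → not nullable.
- loan_id: part of the PRIMARY KEY, which implies NOT NULL → not nullable.
- name: declared NOT NULL → not nullable.
- pages: declared NOT NULL → not nullable.
- condition: declared NOT NULL → not nullable.
- phone: CHECK does not forbid NULL (a CHECK constraint passes when its expression is NULL) → nullable.
- address: CHECK does not forbid NULL (a CHECK constraint passes when its expression is NULL) → nullable.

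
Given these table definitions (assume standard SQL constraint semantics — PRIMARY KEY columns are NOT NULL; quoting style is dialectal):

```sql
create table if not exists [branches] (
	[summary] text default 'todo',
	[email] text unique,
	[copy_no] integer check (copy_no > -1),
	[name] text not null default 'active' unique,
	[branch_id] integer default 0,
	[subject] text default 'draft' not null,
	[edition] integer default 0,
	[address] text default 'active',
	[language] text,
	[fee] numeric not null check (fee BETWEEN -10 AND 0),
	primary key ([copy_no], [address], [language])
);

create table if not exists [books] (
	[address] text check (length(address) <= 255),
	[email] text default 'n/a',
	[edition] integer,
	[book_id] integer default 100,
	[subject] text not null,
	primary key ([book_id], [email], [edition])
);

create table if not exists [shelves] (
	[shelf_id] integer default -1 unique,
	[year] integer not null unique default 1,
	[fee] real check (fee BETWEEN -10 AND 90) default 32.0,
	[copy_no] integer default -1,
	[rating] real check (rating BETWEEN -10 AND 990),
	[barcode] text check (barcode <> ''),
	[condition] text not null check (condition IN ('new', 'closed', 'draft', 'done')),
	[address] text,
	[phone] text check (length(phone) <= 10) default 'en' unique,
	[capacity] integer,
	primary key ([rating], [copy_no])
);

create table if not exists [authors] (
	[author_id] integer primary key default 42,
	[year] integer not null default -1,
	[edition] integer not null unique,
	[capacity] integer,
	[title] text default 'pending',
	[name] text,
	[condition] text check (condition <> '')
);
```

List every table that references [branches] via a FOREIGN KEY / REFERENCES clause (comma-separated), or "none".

none

No REFERENCES clause anywhere in the schema names branches.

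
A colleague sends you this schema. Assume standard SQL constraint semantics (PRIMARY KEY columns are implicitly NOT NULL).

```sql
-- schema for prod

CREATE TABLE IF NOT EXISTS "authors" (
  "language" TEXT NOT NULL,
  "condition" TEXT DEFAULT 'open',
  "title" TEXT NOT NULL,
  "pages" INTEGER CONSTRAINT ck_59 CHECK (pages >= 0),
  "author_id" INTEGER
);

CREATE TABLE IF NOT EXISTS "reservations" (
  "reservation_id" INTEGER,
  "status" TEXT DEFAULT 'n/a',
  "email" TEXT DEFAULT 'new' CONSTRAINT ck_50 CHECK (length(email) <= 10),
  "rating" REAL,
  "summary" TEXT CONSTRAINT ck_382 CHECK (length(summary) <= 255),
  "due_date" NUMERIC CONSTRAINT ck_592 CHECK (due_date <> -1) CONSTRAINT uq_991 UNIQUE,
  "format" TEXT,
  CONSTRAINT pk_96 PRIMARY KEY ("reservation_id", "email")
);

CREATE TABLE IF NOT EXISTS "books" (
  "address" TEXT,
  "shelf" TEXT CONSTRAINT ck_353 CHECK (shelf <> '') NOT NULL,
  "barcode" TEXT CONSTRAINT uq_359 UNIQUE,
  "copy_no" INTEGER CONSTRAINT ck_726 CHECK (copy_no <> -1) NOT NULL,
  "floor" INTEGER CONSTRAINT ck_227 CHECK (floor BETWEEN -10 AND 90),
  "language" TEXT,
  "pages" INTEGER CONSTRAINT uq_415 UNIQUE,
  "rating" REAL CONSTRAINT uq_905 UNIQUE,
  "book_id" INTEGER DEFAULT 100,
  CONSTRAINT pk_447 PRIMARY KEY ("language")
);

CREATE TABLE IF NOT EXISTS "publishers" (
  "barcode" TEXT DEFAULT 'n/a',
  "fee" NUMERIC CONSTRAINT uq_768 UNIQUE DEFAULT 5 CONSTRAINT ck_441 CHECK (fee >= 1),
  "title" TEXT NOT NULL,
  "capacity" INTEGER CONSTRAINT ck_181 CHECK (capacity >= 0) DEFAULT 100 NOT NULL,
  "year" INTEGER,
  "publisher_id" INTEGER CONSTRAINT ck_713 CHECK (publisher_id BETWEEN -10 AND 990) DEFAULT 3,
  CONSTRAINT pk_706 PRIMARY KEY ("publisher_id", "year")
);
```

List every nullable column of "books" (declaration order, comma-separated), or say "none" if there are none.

- address: no NOT NULL constraint applies → nullable.
- shelf: declared NOT NULL → not nullable.
- barcode: UNIQUE does not imply NOT NULL → nullable.
- copy_no: declared NOT NULL → not nullable.
- floor: CHECK does not forbid NULL (a CHECK constraint passes when its expression is NULL) → nullable.
- language: part of the PRIMARY KEY, which implies NOT NULL → not nullable.
- pages: UNIQUE does not imply NOT NULL → nullable.
- rating: UNIQUE does not imply NOT NULL → nullable.
- book_id: DEFAULT only fills an omitted column; an explicit NULL is still allowed → nullable.

address, barcode, floor, pages, rating, book_id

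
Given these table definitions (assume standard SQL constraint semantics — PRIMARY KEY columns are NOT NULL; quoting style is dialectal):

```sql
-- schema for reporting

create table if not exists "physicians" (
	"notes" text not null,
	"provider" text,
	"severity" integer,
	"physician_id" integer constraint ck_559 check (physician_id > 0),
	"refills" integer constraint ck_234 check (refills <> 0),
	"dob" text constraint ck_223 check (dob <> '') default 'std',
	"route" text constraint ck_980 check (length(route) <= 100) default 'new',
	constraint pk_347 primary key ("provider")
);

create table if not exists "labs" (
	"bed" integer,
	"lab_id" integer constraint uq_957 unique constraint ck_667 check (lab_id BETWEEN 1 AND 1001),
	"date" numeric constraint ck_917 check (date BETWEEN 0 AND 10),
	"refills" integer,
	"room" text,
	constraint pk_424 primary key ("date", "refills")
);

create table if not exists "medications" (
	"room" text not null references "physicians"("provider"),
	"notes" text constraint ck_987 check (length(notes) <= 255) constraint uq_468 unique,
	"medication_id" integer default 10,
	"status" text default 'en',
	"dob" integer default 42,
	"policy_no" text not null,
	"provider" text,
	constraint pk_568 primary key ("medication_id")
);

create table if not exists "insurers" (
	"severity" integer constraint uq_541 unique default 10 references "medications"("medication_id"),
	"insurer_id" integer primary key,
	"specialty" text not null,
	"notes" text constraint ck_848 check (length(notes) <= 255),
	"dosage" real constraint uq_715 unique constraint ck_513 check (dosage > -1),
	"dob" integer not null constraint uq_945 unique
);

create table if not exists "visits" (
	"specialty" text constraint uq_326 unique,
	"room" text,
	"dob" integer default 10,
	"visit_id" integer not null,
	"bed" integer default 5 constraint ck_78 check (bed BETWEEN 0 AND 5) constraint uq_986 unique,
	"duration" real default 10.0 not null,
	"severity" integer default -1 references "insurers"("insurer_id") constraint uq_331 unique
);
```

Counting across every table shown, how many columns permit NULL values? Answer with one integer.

20

physicians: 5 nullable (severity, physician_id, refills, dob, route — PK (provider) and explicit NOT NULL columns excluded).
labs: 3 nullable (bed, lab_id, room — PK (date, refills) and explicit NOT NULL columns excluded).
medications: 4 nullable (notes, status, dob, provider — PK (medication_id) and explicit NOT NULL columns excluded).
insurers: 3 nullable (severity, notes, dosage — PK (insurer_id) and explicit NOT NULL columns excluded).
visits: 5 nullable (specialty, room, dob, bed, severity — PK none and explicit NOT NULL columns excluded).
Total: 5 + 3 + 4 + 3 + 5 = 20.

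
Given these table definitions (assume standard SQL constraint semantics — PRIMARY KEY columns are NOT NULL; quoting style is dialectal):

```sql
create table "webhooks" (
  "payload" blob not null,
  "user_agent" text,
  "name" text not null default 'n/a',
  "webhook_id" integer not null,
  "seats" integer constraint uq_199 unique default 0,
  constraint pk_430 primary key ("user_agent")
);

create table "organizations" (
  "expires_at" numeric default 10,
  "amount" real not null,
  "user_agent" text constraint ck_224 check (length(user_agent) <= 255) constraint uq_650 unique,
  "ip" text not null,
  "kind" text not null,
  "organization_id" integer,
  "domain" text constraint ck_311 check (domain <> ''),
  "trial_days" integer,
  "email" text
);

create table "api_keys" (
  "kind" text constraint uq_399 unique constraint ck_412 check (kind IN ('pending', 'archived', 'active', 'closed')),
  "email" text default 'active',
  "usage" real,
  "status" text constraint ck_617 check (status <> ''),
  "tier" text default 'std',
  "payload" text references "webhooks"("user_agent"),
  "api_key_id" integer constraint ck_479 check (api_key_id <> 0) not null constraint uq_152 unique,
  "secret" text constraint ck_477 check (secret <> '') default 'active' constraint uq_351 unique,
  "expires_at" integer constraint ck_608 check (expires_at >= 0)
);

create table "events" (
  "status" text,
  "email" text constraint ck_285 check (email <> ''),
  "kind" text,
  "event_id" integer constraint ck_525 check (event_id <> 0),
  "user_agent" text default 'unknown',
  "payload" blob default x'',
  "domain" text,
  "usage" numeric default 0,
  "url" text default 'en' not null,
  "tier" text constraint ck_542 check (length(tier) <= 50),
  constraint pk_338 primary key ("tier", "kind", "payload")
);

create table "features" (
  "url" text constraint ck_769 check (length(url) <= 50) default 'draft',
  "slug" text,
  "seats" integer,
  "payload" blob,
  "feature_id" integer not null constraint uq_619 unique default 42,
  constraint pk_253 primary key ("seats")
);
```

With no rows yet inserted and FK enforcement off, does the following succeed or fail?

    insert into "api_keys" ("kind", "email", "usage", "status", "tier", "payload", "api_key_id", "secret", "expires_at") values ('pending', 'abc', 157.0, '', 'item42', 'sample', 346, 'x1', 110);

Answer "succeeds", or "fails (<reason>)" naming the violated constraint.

fails (CHECK on status)

The value '' for status violates CHECK (status <> '').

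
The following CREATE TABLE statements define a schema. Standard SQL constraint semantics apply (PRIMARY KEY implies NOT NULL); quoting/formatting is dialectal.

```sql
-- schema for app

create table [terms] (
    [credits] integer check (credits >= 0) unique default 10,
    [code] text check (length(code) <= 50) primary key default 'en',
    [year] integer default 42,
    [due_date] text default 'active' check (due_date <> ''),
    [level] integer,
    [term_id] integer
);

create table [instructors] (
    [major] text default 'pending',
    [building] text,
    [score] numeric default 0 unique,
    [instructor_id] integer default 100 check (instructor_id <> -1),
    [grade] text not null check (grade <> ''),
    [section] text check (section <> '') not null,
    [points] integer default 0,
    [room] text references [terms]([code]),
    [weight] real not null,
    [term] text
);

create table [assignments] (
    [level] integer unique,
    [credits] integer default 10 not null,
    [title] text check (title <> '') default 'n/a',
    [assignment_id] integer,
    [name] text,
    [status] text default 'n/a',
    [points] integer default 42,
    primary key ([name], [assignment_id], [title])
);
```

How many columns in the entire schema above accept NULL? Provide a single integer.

15

terms: 5 nullable (credits, year, due_date, level, term_id — PK (code) and explicit NOT NULL columns excluded).
instructors: 7 nullable (major, building, score, instructor_id, points, room, term — PK none and explicit NOT NULL columns excluded).
assignments: 3 nullable (level, status, points — PK (name, assignment_id, title) and explicit NOT NULL columns excluded).
Total: 5 + 7 + 3 = 15.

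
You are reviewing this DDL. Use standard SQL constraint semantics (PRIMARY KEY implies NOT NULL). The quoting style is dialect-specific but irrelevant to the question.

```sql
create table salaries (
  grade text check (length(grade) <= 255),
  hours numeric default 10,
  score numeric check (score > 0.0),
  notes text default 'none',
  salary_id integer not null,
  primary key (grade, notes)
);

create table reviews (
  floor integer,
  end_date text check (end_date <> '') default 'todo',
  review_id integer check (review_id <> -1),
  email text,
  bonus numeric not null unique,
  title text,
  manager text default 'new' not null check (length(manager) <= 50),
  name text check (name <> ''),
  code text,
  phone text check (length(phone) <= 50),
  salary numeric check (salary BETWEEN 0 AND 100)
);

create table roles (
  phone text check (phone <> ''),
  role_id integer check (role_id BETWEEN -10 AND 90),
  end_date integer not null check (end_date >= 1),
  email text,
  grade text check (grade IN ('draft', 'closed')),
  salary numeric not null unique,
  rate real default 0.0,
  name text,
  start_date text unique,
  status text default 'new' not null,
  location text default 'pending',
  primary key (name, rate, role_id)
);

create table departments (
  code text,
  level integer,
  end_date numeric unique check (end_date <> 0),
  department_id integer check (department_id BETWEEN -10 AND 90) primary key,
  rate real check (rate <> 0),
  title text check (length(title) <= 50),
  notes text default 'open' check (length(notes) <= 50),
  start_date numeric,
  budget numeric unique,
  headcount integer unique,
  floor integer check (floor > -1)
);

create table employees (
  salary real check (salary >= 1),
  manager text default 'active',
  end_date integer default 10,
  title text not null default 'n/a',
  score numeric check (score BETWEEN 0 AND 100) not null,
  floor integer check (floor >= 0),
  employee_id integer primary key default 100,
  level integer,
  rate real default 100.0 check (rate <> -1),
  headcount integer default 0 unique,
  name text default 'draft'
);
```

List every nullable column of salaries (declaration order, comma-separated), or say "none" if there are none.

hours, score

- grade: part of the PRIMARY KEY, which implies NOT NULL → not nullable.
- hours: DEFAULT only fills an omitted column; an explicit NULL is still allowed → nullable.
- score: CHECK does not forbid NULL (a CHECK constraint passes when its expression is NULL) → nullable.
- notes: part of the PRIMARY KEY, which implies NOT NULL → not nullable.
- salary_id: declared NOT NULL → not nullable.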